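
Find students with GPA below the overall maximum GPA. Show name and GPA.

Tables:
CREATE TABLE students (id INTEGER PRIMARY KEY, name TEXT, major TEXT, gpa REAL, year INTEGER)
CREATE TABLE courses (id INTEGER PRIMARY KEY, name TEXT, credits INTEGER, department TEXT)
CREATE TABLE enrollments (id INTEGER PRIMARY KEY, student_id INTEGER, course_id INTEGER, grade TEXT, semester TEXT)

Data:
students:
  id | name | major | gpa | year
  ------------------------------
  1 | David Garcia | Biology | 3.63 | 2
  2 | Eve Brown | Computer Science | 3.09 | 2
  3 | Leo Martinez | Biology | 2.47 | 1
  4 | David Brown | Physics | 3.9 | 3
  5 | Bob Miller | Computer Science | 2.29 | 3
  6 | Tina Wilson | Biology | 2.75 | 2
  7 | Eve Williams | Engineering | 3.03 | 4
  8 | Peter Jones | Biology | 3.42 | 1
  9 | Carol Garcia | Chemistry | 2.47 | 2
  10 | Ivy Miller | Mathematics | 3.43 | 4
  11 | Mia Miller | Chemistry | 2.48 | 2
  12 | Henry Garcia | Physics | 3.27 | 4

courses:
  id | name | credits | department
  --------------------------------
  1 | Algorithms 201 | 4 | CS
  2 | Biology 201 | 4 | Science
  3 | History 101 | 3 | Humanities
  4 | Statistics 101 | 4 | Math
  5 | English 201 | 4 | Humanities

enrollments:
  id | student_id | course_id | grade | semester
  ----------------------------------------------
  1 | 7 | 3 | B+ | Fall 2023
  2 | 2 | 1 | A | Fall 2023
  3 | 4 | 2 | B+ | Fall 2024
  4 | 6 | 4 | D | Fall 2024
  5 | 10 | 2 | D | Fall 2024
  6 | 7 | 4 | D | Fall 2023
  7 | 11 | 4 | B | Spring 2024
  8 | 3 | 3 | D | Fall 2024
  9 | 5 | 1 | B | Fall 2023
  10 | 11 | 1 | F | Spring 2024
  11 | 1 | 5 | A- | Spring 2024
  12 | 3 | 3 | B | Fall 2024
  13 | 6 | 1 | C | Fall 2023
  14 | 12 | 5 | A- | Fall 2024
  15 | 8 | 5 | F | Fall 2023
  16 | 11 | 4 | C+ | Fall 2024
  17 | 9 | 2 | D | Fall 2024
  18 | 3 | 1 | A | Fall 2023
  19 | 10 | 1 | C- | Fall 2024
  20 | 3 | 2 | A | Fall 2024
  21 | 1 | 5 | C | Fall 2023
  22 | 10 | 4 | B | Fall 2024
SELECT name, gpa FROM students WHERE gpa < (SELECT MAX(gpa) FROM students)

Execution result:
name | gpa
David Garcia | 3.63
Eve Brown | 3.09
Leo Martinez | 2.47
Bob Miller | 2.29
Tina Wilson | 2.75
Eve Williams | 3.03
Peter Jones | 3.42
Carol Garcia | 2.47
Ivy Miller | 3.43
Mia Miller | 2.48
Henry Garcia | 3.27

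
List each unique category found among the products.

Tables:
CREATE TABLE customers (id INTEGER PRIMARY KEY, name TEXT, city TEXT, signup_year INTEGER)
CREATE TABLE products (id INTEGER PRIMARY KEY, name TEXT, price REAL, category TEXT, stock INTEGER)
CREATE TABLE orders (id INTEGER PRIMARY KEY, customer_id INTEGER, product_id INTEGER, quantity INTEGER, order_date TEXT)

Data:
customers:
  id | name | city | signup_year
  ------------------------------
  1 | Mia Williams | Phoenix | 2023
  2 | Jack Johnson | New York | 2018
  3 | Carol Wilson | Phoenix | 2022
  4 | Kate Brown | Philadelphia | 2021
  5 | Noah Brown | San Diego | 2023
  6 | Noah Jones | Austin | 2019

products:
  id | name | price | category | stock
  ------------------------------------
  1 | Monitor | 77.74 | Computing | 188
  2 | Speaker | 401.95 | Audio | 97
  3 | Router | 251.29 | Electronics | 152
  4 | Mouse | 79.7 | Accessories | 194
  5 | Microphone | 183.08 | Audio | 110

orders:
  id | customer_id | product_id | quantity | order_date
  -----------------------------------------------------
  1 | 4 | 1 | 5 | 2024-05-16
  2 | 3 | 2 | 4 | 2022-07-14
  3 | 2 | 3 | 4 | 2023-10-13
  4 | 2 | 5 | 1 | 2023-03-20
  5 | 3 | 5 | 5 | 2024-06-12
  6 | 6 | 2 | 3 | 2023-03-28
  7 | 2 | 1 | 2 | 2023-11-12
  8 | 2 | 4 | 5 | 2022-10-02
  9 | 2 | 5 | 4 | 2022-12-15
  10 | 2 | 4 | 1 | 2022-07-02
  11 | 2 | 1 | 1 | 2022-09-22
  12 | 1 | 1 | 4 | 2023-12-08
SELECT DISTINCT category FROM products

Execution result:
category
Computing
Audio
Electronics
Accessories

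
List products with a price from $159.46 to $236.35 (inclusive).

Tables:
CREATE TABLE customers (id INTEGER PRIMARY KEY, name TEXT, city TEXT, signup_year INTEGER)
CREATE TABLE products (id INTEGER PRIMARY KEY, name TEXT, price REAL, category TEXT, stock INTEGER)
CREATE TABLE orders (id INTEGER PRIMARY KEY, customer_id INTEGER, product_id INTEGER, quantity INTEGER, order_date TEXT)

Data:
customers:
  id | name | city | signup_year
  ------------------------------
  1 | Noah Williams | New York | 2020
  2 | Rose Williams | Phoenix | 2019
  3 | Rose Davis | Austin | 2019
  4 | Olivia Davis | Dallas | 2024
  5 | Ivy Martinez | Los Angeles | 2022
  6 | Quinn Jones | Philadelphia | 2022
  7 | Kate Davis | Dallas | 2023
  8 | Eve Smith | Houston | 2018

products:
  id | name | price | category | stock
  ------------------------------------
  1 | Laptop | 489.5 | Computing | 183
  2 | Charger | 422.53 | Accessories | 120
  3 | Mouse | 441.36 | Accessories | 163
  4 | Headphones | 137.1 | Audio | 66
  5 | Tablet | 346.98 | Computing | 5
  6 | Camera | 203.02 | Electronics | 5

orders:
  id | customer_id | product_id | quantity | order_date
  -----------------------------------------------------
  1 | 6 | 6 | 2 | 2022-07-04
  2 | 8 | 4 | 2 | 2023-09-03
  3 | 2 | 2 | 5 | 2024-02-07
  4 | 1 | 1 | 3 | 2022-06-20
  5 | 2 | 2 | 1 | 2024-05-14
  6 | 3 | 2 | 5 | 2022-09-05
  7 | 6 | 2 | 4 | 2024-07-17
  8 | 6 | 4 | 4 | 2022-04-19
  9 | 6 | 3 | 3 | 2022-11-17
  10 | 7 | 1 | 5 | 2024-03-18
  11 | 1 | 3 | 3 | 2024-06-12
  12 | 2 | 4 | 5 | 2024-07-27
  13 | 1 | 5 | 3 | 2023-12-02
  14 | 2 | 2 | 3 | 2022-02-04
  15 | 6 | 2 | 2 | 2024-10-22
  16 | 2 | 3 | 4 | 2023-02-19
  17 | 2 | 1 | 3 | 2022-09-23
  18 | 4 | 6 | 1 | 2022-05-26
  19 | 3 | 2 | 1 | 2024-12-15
SELECT name, price FROM products WHERE price BETWEEN 159.46 AND 236.35

Execution result:
name | price
Camera | 203.02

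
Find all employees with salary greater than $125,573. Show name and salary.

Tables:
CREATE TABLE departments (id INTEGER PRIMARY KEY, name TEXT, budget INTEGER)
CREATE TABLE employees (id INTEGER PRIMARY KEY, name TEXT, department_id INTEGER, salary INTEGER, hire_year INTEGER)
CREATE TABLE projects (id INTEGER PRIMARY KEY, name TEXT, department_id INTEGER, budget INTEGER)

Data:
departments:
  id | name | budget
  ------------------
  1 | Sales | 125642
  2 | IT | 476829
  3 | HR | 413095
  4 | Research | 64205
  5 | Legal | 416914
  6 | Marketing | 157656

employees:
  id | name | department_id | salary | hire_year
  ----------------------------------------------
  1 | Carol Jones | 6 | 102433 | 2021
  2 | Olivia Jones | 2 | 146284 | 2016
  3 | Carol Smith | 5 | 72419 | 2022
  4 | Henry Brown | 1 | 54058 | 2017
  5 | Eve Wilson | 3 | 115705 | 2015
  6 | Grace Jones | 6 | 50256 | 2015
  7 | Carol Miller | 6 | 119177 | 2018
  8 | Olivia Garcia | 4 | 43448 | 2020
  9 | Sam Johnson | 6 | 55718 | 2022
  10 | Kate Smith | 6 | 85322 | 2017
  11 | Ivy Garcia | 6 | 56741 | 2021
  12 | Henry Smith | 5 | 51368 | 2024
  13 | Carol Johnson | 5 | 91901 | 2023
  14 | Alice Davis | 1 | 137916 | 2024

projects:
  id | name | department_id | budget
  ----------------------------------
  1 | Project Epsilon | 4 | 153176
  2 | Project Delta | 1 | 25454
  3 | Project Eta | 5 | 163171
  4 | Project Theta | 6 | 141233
SELECT name, salary FROM employees WHERE salary > 125573

Execution result:
name | salary
Olivia Jones | 146284
Alice Davis | 137916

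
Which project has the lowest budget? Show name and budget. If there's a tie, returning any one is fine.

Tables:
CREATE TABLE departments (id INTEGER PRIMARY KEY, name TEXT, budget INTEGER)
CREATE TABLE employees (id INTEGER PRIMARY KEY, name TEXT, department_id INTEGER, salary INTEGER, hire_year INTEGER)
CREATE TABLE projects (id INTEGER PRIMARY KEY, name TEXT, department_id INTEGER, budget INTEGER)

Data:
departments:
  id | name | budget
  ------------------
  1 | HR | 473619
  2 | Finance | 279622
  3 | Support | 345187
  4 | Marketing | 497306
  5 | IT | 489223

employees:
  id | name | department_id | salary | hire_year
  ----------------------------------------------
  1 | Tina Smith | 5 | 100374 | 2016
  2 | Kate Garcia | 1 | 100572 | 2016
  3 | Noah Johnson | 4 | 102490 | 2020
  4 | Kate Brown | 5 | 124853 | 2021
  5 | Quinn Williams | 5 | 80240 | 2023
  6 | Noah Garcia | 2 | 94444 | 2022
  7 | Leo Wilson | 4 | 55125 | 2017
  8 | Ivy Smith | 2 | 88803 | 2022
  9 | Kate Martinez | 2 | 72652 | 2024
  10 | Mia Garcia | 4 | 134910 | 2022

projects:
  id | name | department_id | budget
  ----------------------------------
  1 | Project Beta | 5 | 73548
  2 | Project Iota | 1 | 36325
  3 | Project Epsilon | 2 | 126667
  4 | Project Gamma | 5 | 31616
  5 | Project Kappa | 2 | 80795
SELECT name, budget FROM projects ORDER BY budget ASC LIMIT 1

Execution result:
name | budget
Project Gamma | 31616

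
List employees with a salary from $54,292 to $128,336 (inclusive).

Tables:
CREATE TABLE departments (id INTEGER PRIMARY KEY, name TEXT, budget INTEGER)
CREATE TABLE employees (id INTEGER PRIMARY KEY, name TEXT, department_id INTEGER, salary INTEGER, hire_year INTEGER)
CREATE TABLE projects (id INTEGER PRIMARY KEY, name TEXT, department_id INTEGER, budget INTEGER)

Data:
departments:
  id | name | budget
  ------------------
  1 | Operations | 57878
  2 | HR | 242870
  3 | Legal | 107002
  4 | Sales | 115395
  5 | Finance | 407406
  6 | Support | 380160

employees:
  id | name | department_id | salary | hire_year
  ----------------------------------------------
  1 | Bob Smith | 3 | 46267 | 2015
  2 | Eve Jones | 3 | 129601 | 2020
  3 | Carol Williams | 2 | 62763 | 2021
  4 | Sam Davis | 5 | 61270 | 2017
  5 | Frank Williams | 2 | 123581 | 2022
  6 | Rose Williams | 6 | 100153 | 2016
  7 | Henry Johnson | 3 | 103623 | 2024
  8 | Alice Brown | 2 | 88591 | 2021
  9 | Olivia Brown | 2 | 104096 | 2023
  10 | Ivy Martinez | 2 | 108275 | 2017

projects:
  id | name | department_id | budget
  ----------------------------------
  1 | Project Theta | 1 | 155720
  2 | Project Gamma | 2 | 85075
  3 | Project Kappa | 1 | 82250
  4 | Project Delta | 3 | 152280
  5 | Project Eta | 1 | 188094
SELECT name, salary FROM employees WHERE salary BETWEEN 54292 AND 128336

Execution result:
name | salary
Carol Williams | 62763
Sam Davis | 61270
Frank Williams | 123581
Rose Williams | 100153
Henry Johnson | 103623
Alice Brown | 88591
Olivia Brown | 104096
Ivy Martinez | 108275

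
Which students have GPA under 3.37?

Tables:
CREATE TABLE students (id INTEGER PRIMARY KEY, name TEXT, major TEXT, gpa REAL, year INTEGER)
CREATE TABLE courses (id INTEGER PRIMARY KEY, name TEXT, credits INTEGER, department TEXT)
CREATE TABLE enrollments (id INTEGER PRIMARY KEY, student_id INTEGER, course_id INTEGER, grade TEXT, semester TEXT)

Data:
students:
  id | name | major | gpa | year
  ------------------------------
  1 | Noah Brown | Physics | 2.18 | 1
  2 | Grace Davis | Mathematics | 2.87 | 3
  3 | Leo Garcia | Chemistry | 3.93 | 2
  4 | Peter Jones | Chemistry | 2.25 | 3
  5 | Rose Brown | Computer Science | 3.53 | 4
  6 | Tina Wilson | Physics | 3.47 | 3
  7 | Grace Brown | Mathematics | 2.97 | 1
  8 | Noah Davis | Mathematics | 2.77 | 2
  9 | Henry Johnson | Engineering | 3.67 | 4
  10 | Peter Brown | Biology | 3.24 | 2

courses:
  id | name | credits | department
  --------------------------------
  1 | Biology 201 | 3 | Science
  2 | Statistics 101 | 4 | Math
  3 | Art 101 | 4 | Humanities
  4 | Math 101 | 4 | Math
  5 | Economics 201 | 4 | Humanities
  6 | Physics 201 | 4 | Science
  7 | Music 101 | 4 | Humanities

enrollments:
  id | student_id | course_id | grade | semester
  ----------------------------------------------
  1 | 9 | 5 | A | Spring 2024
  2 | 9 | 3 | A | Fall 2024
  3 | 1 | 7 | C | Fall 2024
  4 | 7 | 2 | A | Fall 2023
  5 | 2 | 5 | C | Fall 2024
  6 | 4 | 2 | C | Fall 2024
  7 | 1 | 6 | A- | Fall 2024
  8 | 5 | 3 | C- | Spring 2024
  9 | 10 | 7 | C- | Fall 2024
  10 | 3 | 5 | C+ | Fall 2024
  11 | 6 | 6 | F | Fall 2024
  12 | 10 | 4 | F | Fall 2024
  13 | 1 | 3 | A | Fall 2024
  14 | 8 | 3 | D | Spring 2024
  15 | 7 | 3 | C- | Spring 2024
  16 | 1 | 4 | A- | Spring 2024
SELECT name, gpa FROM students WHERE gpa < 3.37

Execution result:
name | gpa
Noah Brown | 2.18
Grace Davis | 2.87
Peter Jones | 2.25
Grace Brown | 2.97
Noah Davis | 2.77
Peter Brown | 3.24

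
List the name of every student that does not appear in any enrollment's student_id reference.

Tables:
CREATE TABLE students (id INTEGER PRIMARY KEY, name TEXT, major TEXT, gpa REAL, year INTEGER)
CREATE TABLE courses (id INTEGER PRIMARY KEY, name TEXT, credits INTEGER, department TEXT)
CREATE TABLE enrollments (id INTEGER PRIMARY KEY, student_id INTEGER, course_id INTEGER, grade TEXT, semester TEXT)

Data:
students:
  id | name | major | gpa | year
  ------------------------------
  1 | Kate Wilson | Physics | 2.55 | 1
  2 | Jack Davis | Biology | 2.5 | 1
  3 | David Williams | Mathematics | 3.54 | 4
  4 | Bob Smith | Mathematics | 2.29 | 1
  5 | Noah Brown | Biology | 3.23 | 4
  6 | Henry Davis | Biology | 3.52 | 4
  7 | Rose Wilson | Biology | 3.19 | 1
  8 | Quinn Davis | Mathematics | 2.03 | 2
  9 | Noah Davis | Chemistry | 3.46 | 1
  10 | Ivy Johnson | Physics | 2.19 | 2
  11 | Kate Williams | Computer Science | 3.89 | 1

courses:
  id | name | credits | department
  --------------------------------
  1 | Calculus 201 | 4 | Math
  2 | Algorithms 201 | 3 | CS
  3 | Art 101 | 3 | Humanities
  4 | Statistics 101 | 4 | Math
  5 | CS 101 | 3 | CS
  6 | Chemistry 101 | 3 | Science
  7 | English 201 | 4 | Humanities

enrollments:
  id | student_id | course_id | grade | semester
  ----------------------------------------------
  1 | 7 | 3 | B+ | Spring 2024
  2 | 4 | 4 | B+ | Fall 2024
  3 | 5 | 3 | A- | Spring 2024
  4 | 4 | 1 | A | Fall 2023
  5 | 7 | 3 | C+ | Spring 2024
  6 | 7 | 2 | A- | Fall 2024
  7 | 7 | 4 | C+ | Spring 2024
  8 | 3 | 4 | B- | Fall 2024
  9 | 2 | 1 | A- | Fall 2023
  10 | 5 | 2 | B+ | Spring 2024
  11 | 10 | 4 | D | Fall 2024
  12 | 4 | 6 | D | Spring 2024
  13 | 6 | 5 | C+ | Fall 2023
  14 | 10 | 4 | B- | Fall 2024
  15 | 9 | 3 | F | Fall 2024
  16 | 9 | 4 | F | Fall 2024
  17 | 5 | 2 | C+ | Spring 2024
SELECT p.name FROM students p LEFT JOIN enrollments c ON c.student_id = p.id WHERE c.id IS NULL

Execution result:
name
Kate Wilson
Quinn Davis
Kate Williams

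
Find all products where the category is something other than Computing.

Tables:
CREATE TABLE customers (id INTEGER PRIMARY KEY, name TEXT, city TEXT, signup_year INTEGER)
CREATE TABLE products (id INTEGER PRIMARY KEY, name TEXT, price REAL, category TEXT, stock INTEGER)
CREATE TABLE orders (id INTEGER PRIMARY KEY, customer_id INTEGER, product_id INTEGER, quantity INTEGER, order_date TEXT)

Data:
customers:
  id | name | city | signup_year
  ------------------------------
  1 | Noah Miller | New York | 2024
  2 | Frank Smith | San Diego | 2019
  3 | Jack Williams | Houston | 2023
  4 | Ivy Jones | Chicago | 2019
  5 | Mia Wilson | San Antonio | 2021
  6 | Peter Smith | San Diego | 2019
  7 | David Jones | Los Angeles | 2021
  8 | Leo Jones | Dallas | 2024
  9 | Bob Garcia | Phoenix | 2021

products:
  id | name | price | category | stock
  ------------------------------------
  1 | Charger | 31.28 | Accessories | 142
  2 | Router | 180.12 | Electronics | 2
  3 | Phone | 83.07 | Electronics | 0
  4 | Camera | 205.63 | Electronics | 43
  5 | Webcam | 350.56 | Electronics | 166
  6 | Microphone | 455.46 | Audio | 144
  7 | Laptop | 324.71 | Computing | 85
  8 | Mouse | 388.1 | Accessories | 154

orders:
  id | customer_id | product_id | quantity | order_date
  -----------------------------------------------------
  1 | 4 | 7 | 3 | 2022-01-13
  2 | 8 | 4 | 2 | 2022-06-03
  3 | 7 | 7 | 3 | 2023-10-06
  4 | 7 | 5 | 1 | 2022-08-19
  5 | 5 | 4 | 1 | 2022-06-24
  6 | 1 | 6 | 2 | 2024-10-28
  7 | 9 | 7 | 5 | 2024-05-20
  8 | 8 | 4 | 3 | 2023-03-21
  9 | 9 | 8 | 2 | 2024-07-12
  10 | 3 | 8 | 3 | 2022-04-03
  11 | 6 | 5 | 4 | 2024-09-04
SELECT name, category FROM products WHERE category <> 'Computing'

Execution result:
name | category
Charger | Accessories
Router | Electronics
Phone | Electronics
Camera | Electronics
Webcam | Electronics
Microphone | Audio
Mouse | Accessories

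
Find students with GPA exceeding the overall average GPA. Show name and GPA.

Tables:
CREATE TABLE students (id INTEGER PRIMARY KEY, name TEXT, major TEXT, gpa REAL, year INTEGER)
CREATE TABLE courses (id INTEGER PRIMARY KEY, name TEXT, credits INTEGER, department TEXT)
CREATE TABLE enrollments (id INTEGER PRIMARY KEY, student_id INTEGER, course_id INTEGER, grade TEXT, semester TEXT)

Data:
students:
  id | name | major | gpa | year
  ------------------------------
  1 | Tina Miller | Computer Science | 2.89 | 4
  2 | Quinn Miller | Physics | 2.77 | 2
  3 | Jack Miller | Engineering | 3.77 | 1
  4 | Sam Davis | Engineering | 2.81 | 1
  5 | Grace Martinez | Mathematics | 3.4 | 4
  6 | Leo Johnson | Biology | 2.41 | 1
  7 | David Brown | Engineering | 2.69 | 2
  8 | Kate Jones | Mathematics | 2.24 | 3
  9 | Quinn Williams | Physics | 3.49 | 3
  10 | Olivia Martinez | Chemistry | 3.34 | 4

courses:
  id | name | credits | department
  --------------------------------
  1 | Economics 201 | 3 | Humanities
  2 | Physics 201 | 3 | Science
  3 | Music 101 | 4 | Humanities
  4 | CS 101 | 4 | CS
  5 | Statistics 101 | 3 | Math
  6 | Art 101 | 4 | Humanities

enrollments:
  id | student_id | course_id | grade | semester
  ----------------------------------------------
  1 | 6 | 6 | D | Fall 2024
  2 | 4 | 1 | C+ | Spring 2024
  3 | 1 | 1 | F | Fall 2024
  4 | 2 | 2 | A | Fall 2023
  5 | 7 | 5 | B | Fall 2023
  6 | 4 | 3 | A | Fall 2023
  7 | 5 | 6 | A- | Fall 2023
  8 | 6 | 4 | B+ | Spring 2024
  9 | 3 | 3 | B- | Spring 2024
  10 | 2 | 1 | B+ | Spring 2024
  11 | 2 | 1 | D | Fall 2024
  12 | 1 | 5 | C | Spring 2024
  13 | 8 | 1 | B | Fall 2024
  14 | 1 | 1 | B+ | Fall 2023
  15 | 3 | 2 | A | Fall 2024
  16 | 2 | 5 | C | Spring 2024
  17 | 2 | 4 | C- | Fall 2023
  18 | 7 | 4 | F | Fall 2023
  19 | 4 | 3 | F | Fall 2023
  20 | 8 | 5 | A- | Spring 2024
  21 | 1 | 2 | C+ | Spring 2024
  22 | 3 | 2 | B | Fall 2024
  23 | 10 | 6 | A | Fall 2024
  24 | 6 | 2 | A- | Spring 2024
SELECT name, gpa FROM students WHERE gpa > (SELECT AVG(gpa) FROM students)

Execution result:
name | gpa
Jack Miller | 3.77
Grace Martinez | 3.40
Quinn Williams | 3.49
Olivia Martinez | 3.34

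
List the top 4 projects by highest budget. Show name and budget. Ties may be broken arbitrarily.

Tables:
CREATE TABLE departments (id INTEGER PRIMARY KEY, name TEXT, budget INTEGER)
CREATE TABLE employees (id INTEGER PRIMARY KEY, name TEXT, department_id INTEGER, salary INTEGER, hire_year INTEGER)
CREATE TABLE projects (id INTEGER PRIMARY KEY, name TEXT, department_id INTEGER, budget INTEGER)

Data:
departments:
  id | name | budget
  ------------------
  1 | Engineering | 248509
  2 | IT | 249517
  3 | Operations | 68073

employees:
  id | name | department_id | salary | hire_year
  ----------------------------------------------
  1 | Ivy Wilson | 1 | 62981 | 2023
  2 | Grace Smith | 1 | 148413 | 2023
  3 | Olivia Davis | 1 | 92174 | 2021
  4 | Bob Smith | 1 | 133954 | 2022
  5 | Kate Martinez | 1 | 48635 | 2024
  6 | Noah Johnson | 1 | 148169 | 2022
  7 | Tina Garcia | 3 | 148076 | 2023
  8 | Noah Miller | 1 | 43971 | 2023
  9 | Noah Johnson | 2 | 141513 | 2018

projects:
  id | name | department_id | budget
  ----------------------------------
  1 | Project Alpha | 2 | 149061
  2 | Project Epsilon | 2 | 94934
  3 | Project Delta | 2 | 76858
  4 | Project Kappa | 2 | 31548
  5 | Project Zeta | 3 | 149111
SELECT name, budget FROM projects ORDER BY budget DESC LIMIT 4

Execution result:
name | budget
Project Zeta | 149111
Project Alpha | 149061
Project Epsilon | 94934
Project Delta | 76858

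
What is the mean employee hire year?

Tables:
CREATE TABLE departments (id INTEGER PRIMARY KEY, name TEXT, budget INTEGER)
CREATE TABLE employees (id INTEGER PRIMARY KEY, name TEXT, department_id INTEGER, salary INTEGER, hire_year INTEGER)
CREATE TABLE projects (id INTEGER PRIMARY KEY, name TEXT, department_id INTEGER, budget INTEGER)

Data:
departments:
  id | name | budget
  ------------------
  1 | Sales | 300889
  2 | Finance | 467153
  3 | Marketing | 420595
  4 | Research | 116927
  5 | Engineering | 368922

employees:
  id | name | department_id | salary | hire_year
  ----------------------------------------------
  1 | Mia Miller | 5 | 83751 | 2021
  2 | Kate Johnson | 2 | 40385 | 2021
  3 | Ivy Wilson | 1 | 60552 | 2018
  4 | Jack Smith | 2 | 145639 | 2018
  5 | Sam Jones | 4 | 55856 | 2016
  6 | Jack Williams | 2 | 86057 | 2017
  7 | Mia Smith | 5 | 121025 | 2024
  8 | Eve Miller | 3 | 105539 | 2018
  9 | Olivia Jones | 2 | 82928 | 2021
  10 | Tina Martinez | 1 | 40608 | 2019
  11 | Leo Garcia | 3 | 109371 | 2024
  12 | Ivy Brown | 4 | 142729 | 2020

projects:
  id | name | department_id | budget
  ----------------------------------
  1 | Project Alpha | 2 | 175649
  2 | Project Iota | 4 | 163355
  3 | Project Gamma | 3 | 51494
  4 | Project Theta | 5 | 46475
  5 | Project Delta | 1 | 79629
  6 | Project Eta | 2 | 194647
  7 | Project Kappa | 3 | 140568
SELECT AVG(hire_year) FROM employees

Execution result:
2019.75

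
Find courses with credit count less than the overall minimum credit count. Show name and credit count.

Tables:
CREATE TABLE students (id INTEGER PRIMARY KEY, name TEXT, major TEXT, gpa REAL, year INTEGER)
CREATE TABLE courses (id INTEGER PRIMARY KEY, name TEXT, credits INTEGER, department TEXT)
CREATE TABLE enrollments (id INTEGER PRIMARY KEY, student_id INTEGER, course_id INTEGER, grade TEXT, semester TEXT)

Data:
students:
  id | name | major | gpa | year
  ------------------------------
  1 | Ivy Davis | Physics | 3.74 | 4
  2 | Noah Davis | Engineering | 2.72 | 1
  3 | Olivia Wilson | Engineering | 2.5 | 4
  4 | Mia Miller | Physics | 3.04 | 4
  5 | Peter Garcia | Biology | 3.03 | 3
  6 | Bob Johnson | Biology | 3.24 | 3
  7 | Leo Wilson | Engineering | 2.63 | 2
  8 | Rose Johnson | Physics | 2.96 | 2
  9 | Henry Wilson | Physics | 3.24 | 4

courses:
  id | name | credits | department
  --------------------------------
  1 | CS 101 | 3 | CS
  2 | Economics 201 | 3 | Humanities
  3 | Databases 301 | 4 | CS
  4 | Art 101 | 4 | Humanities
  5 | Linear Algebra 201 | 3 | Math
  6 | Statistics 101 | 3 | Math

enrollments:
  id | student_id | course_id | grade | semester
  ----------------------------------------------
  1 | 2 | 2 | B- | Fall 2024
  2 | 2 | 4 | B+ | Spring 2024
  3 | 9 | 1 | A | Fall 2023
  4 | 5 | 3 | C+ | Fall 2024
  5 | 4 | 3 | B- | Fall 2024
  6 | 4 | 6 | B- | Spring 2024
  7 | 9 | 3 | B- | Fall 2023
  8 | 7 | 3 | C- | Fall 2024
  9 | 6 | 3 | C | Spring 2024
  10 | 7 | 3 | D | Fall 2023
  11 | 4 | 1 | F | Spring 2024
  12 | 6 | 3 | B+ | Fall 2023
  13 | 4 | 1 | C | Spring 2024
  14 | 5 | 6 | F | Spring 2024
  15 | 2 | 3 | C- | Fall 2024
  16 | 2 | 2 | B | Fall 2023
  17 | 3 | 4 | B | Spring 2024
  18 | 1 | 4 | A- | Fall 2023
SELECT name, credits FROM courses WHERE credits < (SELECT MIN(credits) FROM courses)

Execution result:
(no rows)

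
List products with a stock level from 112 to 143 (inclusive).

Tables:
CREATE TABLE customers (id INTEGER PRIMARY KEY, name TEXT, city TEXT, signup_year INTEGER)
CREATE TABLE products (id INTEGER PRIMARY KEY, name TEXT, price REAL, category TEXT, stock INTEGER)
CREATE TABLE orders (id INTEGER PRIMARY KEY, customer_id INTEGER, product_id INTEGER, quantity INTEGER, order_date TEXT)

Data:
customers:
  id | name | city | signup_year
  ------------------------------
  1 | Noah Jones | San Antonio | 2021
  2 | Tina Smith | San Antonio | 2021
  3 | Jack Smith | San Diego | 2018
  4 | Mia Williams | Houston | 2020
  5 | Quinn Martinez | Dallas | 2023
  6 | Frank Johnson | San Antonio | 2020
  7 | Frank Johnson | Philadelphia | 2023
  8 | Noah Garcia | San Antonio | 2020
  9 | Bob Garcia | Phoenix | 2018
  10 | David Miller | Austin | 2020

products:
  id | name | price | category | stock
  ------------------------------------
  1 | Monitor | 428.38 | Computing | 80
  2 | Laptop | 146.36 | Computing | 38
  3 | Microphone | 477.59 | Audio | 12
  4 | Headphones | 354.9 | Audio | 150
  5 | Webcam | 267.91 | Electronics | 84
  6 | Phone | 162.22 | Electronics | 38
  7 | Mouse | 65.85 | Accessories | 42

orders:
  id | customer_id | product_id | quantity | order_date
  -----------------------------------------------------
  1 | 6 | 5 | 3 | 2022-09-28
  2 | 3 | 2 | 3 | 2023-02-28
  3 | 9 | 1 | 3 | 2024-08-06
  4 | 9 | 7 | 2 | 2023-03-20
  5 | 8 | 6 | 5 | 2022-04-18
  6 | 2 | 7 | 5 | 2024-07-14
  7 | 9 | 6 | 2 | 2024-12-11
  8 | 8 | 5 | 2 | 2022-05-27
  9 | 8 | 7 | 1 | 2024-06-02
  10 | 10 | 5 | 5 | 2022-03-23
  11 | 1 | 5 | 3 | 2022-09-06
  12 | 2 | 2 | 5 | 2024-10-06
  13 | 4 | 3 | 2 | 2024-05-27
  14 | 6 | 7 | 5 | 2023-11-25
SELECT name, stock FROM products WHERE stock BETWEEN 112 AND 143

Execution result:
(no rows)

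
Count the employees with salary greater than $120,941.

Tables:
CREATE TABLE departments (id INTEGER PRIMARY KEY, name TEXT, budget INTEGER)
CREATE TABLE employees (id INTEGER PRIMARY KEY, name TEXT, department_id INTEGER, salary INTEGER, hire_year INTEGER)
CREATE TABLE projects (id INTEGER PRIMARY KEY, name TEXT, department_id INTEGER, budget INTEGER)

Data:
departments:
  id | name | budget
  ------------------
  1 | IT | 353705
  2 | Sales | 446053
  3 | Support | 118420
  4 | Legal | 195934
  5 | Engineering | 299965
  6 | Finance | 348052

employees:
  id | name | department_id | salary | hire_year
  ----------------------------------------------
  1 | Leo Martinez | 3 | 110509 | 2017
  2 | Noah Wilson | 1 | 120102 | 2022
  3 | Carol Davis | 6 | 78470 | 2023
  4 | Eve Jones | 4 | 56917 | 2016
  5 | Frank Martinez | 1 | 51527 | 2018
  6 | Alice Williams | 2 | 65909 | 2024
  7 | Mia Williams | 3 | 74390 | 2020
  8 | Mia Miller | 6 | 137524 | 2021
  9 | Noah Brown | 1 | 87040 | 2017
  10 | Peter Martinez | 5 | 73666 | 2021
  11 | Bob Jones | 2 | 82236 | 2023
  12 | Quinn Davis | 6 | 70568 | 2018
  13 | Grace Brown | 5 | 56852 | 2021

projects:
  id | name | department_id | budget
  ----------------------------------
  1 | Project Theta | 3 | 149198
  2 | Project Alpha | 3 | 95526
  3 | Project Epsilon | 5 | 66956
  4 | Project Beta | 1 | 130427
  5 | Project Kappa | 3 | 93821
SELECT COUNT(*) FROM employees WHERE salary > 120941

Execution result:
1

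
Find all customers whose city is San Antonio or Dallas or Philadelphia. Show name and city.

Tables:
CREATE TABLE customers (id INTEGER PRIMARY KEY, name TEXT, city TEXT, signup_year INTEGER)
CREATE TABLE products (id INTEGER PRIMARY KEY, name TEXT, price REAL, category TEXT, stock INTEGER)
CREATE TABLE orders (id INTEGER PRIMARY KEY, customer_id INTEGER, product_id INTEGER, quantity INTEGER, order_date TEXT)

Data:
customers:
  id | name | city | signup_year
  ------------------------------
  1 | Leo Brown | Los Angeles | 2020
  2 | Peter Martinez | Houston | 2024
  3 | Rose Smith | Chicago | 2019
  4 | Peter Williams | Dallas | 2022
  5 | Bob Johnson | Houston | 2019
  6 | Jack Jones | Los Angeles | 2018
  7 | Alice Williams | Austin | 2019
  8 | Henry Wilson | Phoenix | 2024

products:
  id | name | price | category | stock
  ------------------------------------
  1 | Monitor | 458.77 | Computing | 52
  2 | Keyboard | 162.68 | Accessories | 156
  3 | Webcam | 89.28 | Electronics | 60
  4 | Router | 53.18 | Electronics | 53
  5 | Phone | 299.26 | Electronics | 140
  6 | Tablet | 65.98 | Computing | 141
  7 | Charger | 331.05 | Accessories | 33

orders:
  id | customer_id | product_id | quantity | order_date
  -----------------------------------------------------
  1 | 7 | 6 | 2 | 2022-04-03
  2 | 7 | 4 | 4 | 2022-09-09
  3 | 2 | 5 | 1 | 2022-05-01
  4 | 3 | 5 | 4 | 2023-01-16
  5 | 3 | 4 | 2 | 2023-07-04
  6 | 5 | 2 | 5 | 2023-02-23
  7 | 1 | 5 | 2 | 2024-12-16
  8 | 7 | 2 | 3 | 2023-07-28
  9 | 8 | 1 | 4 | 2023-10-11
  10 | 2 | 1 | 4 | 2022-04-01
SELECT name, city FROM customers WHERE city IN ('San Antonio', 'Dallas', 'Philadelphia')

Execution result:
name | city
Peter Williams | Dallas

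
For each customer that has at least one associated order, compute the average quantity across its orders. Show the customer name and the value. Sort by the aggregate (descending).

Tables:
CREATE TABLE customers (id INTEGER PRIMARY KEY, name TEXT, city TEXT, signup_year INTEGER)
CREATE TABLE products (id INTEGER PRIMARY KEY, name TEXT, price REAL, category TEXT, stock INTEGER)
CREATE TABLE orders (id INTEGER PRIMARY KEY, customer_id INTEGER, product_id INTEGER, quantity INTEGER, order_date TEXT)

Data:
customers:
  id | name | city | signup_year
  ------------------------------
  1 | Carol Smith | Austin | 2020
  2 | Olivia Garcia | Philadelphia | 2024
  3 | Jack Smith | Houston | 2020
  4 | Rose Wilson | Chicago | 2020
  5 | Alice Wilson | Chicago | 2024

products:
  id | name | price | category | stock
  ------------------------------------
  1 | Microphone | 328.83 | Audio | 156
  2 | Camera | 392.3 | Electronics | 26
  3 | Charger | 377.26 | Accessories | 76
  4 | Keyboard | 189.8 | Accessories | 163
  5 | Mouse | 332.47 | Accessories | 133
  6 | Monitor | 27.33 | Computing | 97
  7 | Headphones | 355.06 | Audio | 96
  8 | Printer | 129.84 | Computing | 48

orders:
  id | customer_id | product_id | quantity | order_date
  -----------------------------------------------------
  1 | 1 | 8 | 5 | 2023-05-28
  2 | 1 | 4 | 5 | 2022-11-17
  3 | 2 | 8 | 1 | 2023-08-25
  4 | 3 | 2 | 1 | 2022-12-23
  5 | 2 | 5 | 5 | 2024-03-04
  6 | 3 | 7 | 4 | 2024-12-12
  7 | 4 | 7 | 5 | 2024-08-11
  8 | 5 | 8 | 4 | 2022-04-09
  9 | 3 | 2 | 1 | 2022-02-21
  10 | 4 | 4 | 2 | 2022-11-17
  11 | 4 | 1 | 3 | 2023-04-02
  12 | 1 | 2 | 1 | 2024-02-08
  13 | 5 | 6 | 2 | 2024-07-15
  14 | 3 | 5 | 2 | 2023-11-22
SELECT p.name, AVG(c.quantity) AS avg_quantity FROM orders c JOIN customers p ON c.customer_id = p.id GROUP BY p.id, p.name ORDER BY avg_quantity DESC

Execution result:
name | avg_quantity
Carol Smith | 3.67
Rose Wilson | 3.33
Olivia Garcia | 3.00
Alice Wilson | 3.00
Jack Smith | 2.00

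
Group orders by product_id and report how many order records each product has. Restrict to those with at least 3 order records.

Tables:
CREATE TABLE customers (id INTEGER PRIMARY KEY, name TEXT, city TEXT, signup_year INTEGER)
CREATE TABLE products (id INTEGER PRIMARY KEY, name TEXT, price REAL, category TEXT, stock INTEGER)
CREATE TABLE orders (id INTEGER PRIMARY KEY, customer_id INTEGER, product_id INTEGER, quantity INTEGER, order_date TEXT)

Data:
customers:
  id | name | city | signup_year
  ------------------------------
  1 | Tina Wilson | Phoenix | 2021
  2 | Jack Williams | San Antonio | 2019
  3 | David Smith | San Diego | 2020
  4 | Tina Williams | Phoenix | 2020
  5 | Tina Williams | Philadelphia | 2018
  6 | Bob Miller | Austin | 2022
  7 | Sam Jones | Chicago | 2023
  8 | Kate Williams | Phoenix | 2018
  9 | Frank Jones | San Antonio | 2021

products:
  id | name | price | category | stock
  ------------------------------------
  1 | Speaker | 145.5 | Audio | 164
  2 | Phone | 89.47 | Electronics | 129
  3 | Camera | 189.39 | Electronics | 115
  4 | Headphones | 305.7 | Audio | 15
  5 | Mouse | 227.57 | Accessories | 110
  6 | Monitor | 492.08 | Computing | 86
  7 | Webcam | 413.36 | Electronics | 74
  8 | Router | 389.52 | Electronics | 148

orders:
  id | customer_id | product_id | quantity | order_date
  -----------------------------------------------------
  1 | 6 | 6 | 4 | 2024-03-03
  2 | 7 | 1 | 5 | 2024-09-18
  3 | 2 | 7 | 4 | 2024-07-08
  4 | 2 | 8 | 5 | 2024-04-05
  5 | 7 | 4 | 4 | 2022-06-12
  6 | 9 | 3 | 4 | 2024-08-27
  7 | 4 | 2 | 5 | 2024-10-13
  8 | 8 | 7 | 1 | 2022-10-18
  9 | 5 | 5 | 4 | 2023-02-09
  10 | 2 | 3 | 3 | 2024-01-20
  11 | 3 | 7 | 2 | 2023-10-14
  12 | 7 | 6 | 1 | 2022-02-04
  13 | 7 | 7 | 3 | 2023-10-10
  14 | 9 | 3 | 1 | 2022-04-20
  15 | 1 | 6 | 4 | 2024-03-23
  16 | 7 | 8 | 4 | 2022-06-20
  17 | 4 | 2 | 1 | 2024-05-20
SELECT product_id, COUNT(*) AS order_count FROM orders GROUP BY product_id HAVING COUNT(*) >= 3

Execution result:
product_id | order_count
3 | 3
6 | 3
7 | 4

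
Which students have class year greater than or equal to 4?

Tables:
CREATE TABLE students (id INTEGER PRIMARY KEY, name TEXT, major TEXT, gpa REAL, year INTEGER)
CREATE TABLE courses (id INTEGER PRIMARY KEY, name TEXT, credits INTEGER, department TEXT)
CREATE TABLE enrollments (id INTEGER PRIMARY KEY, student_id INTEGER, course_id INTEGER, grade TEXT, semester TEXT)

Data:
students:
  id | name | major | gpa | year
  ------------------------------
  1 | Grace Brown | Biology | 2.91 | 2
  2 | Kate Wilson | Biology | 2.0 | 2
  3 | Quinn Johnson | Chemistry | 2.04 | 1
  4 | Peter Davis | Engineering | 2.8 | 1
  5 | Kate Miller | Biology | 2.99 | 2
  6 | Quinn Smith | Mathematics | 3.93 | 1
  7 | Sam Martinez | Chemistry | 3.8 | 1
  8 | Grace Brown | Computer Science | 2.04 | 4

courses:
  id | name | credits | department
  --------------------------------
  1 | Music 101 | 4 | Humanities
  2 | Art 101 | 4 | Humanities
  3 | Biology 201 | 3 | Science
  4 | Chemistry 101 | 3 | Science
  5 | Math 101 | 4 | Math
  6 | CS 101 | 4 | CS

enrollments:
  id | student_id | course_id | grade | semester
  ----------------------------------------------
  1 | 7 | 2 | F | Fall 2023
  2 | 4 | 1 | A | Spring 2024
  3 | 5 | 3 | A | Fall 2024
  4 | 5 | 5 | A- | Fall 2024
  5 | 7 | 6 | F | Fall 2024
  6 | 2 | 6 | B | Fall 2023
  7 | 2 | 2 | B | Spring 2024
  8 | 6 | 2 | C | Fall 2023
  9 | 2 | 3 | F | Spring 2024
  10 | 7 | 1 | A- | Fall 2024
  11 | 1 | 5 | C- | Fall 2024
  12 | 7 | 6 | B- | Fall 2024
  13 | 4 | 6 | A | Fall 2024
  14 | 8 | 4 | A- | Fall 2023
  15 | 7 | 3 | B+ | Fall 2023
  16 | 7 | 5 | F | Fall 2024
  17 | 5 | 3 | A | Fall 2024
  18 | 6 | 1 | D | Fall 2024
SELECT name, year FROM students WHERE year >= 4

Execution result:
name | year
Grace Brown | 4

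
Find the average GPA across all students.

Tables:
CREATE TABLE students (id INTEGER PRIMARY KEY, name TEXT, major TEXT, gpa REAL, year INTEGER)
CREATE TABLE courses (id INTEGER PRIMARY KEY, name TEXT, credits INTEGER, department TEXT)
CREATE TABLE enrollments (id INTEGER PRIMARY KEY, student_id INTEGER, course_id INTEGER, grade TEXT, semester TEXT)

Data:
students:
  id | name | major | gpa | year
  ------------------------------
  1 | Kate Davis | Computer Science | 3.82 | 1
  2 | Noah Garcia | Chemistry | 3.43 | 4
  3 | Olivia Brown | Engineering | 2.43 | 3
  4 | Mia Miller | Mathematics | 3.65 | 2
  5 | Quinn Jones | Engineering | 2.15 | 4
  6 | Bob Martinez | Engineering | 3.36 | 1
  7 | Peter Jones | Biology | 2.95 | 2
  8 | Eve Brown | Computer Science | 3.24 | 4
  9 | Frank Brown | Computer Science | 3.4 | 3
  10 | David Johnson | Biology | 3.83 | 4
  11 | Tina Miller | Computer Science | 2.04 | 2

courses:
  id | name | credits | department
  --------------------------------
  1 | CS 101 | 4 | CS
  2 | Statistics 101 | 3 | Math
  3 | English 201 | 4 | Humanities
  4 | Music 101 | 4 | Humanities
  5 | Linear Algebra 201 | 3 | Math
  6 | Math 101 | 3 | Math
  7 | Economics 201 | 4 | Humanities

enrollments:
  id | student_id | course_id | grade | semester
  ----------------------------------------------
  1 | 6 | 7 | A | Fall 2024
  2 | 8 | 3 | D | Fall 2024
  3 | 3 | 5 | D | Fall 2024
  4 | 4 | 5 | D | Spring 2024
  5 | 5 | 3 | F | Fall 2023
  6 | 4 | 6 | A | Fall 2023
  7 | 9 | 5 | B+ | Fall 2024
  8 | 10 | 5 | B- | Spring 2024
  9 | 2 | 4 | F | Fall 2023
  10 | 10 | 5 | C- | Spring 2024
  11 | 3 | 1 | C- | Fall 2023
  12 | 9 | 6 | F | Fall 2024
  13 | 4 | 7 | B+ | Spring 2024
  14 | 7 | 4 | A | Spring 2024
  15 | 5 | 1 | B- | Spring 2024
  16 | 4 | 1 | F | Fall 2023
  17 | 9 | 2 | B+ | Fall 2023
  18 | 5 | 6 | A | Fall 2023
SELECT AVG(gpa) FROM students

Execution result:
3.12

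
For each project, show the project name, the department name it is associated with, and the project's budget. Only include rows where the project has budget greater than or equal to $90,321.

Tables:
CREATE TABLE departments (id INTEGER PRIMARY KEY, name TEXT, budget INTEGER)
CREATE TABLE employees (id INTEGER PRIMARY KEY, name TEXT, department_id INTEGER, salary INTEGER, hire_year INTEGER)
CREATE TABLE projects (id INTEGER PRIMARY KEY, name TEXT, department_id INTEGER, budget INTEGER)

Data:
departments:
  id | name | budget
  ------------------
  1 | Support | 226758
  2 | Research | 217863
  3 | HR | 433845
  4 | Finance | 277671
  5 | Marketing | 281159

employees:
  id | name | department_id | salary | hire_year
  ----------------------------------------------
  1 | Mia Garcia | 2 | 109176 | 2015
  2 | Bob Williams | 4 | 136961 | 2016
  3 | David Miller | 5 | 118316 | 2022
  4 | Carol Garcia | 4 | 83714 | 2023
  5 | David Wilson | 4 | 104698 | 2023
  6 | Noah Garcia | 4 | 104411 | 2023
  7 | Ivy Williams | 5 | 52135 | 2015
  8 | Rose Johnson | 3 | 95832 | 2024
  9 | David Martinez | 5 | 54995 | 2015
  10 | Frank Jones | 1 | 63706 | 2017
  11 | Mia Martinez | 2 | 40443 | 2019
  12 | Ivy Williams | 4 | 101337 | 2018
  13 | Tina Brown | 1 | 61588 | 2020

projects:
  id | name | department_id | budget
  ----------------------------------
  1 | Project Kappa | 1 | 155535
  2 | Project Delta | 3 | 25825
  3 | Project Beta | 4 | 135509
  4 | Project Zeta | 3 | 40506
SELECT c.name, p.name AS department, c.budget FROM projects c JOIN departments p ON c.department_id = p.id WHERE c.budget >= 90321

Execution result:
name | department | budget
Project Kappa | Support | 155535
Project Beta | Finance | 135509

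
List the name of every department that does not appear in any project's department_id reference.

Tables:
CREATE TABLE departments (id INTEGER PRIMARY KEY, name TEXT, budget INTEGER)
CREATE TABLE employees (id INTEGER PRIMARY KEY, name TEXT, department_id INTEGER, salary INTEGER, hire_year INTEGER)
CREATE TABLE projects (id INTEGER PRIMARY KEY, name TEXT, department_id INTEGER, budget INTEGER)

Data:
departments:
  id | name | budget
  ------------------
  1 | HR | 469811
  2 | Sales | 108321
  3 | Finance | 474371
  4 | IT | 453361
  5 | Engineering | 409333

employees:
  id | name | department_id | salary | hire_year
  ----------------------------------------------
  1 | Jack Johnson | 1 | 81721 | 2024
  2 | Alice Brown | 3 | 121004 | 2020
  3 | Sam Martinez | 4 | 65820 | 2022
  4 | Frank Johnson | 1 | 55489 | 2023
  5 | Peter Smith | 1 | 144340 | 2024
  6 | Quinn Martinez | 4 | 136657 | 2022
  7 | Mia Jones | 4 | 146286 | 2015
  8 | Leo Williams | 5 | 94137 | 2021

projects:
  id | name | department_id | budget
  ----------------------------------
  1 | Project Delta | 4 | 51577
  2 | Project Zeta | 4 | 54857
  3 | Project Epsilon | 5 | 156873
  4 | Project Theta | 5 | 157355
SELECT p.name FROM departments p LEFT JOIN projects c ON c.department_id = p.id WHERE c.id IS NULL

Execution result:
name
HR
Sales
Finance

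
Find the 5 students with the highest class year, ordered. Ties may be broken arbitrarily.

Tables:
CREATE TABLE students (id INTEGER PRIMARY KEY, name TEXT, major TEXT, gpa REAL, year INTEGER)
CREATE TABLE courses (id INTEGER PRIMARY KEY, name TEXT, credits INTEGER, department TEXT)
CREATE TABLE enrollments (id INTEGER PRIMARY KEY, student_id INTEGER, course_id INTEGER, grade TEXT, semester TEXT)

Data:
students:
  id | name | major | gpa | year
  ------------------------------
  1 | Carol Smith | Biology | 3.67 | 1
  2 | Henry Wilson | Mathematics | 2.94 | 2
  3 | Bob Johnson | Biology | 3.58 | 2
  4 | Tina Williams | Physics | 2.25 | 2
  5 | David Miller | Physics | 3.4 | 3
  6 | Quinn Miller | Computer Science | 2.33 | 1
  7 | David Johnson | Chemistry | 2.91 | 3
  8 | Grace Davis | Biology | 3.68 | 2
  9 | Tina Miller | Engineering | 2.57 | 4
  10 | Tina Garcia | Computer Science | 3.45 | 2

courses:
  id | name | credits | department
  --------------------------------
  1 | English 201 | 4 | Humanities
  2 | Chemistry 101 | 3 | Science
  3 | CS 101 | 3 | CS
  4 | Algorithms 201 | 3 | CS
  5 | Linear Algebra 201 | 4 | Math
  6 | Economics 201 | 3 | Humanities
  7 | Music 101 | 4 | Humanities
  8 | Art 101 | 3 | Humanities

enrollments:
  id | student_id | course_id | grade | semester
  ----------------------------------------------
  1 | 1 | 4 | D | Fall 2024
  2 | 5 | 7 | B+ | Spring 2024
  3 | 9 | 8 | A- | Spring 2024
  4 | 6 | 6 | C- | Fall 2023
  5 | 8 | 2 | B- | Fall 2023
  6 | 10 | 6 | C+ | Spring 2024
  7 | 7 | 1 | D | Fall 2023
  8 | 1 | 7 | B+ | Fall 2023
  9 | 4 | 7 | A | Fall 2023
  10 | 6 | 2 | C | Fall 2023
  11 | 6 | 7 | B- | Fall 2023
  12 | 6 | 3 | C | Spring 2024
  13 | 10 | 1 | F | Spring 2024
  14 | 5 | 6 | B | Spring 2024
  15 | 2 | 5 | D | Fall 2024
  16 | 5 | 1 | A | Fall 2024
SELECT name, year FROM students ORDER BY year DESC LIMIT 5

Execution result:
name | year
Tina Miller | 4
David Miller | 3
David Johnson | 3
Henry Wilson | 2
Bob Johnson | 2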